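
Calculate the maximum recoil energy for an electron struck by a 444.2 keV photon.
281.9977 keV

Maximum energy transfer occurs at θ = 180° (backscattering).

Initial photon: E₀ = 444.2 keV → λ₀ = 2.7912 pm

Maximum Compton shift (at 180°):
Δλ_max = 2λ_C = 2 × 2.4263 = 4.8526 pm

Final wavelength:
λ' = 2.7912 + 4.8526 = 7.6438 pm

Minimum photon energy (maximum energy to electron):
E'_min = hc/λ' = 162.2023 keV

Maximum electron kinetic energy:
K_max = E₀ - E'_min = 444.2000 - 162.2023 = 281.9977 keV

(Intermediate values are shown rounded; full precision is carried through to the final answer.)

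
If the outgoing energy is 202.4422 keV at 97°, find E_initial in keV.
364.3999 keV

Convert final energy to wavelength (hc ≈ 1239.842 keV·pm):
λ' = hc/E' = 1239.842 / 202.4422 = 6.1244 pm

Calculate the Compton shift:
Δλ = λ_C(1 - cos(97°))
Δλ = 2.4263 × (1 - cos(97°))
Δλ = 2.7220 pm

Initial wavelength:
λ = λ' - Δλ = 6.1244 - 2.7220 = 3.4024 pm

Initial energy:
E = hc/λ = 1239.842 / 3.4024 = 364.3999 keV

(Intermediate values are shown rounded; full precision is carried through to the final answer.)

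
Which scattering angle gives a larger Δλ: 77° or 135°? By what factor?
135° produces the larger shift by a factor of 2.203

Calculate both shifts using Δλ = λ_C(1 - cos θ):

For θ₁ = 77°:
Δλ₁ = 2.4263 × (1 - cos(77°))
Δλ₁ = 2.4263 × 0.7750
Δλ₁ = 1.8805 pm

For θ₂ = 135°:
Δλ₂ = 2.4263 × (1 - cos(135°))
Δλ₂ = 2.4263 × 1.7071
Δλ₂ = 4.1420 pm

The 135° angle produces the larger shift.
Ratio: 4.1420/1.8805 = 2.203

(Intermediate values are shown rounded; full precision is carried through to the final answer.)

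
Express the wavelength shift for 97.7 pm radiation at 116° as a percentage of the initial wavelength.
3.5721%

Calculate the Compton shift:
Δλ = λ_C(1 - cos(116°))
Δλ = 2.4263 × (1 - cos(116°))
Δλ = 2.4263 × 1.4384
Δλ = 3.4899 pm

Percentage change:
(Δλ/λ₀) × 100 = (3.4899/97.7) × 100
= 3.5721%

(Intermediate values are shown rounded; full precision is carried through to the final answer.)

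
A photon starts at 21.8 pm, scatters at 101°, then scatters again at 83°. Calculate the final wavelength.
26.8199 pm

Apply Compton shift twice:

First scattering at θ₁ = 101°:
Δλ₁ = λ_C(1 - cos(101°))
Δλ₁ = 2.4263 × 1.1908
Δλ₁ = 2.8893 pm

After first scattering:
λ₁ = 21.8 + 2.8893 = 24.6893 pm

Second scattering at θ₂ = 83°:
Δλ₂ = λ_C(1 - cos(83°))
Δλ₂ = 2.4263 × 0.8781
Δλ₂ = 2.1306 pm

Final wavelength:
λ₂ = 24.6893 + 2.1306 = 26.8199 pm

Total shift: Δλ_total = 2.8893 + 2.1306 = 5.0199 pm

(Intermediate values are shown rounded; full precision is carried through to the final answer.)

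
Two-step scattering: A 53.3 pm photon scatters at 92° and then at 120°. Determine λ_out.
59.4505 pm

Apply Compton shift twice:

First scattering at θ₁ = 92°:
Δλ₁ = λ_C(1 - cos(92°))
Δλ₁ = 2.4263 × 1.0349
Δλ₁ = 2.5110 pm

After first scattering:
λ₁ = 53.3 + 2.5110 = 55.8110 pm

Second scattering at θ₂ = 120°:
Δλ₂ = λ_C(1 - cos(120°))
Δλ₂ = 2.4263 × 1.5000
Δλ₂ = 3.6395 pm

Final wavelength:
λ₂ = 55.8110 + 3.6395 = 59.4505 pm

Total shift: Δλ_total = 2.5110 + 3.6395 = 6.1505 pm

(Intermediate values are shown rounded; full precision is carried through to the final answer.)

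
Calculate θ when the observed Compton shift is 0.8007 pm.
47.93°

From the Compton formula Δλ = λ_C(1 - cos θ), we can solve for θ:

cos θ = 1 - Δλ/λ_C

Given:
- Δλ = 0.8007 pm
- λ_C = h/(m_e·c) ≈ 2.42631024 pm

cos θ = 1 - 0.8007/2.42631024
cos θ = 1 - 0.330007
cos θ = 0.669993

θ = arccos(0.669993)
θ = 47.93°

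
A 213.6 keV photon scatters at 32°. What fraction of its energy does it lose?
0.0597 (or 5.97%)

Calculate initial and final photon energies:

Initial: E₀ = 213.6 keV → λ₀ = 5.8045 pm
Compton shift: Δλ = 0.3687 pm
Final wavelength: λ' = 6.1732 pm
Final energy: E' = 200.8431 keV

Fractional energy loss:
(E₀ - E')/E₀ = (213.6000 - 200.8431)/213.6000
= 12.7569/213.6000
= 0.0597
= 5.97%

(Intermediate values are shown rounded; full precision is carried through to the final answer.)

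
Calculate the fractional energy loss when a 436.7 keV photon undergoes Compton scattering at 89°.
0.4564 (or 45.64%)

Calculate initial and final photon energies:

Initial: E₀ = 436.7 keV → λ₀ = 2.8391 pm
Compton shift: Δλ = 2.3840 pm
Final wavelength: λ' = 5.2231 pm
Final energy: E' = 237.3775 keV

Fractional energy loss:
(E₀ - E')/E₀ = (436.7000 - 237.3775)/436.7000
= 199.3225/436.7000
= 0.4564
= 45.64%

(Intermediate values are shown rounded; full precision is carried through to the final answer.)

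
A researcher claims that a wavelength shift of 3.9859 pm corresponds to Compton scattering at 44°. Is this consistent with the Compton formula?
No, inconsistent

Calculate the expected shift for θ = 44°:

Δλ_expected = λ_C(1 - cos(44°))
Δλ_expected = 2.4263 × (1 - cos(44°))
Δλ_expected = 2.4263 × 0.2807
Δλ_expected = 0.6810 pm

Given shift: 3.9859 pm
Expected shift: 0.6810 pm
Difference: 3.3049 pm

The values do not match. The given shift corresponds to θ ≈ 130.0°, not 44°.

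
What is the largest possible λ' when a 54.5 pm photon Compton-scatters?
59.3526 pm (at θ = 180°)

The Compton shift is Δλ = λ_C(1 − cos θ).

Since cos θ ranges from −1 to 1, the factor (1 − cos θ) ranges from 0 to 2; the maximum shift occurs at θ = 180° (backscattering):
Δλ_max = 2λ_C = 2 × 2.4263 pm = 4.8526 pm

Maximum scattered wavelength:
λ'_max = λ₀ + Δλ_max = 54.5 + 4.8526 = 59.3526 pm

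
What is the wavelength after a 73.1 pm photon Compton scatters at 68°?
74.6174 pm

Using the Compton scattering formula:
λ' = λ + Δλ = λ + λ_C(1 - cos θ)

Given:
- Initial wavelength λ = 73.1 pm
- Scattering angle θ = 68°
- Compton wavelength λ_C ≈ 2.4263 pm

Calculate the shift:
Δλ = 2.4263 × (1 - cos(68°))
Δλ = 2.4263 × 0.6254
Δλ = 1.5174 pm

Final wavelength:
λ' = 73.1 + 1.5174 = 74.6174 pm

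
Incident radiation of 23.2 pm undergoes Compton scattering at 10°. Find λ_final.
23.2369 pm

Using the Compton scattering formula:
λ' = λ + Δλ = λ + λ_C(1 - cos θ)

Given:
- Initial wavelength λ = 23.2 pm
- Scattering angle θ = 10°
- Compton wavelength λ_C ≈ 2.4263 pm

Calculate the shift:
Δλ = 2.4263 × (1 - cos(10°))
Δλ = 2.4263 × 0.0152
Δλ = 0.0369 pm

Final wavelength:
λ' = 23.2 + 0.0369 = 23.2369 pm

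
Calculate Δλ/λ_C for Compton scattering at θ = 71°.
0.6744 λ_C

The Compton shift formula is:
Δλ = λ_C(1 - cos θ)

Dividing both sides by λ_C:
Δλ/λ_C = 1 - cos θ

For θ = 71°:
Δλ/λ_C = 1 - cos(71°)
Δλ/λ_C = 1 - 0.3256
Δλ/λ_C = 0.6744

This means the shift is 0.6744 × λ_C = 1.6364 pm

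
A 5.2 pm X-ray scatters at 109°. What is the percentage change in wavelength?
61.8508%

Calculate the Compton shift:
Δλ = λ_C(1 - cos(109°))
Δλ = 2.4263 × (1 - cos(109°))
Δλ = 2.4263 × 1.3256
Δλ = 3.2162 pm

Percentage change:
(Δλ/λ₀) × 100 = (3.2162/5.2) × 100
= 61.8508%

(Intermediate values are shown rounded; full precision is carried through to the final answer.)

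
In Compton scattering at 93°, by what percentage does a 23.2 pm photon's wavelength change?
11.0056%

Calculate the Compton shift:
Δλ = λ_C(1 - cos(93°))
Δλ = 2.4263 × (1 - cos(93°))
Δλ = 2.4263 × 1.0523
Δλ = 2.5533 pm

Percentage change:
(Δλ/λ₀) × 100 = (2.5533/23.2) × 100
= 11.0056%

(Intermediate values are shown rounded; full precision is carried through to the final answer.)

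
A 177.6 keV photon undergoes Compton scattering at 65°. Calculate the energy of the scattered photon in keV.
147.9172 keV

First convert energy to wavelength:
λ = hc/E, with hc ≈ 1239.842 keV·pm (i.e. 1239.842 eV·nm)

For E = 177.6 keV = 177600 eV:
λ = 1239.842 keV·pm / 177.6 keV
λ = 6.9811 pm

Calculate the Compton shift:
Δλ = λ_C(1 - cos(65°)) = 2.4263 × 0.5774
Δλ = 1.4009 pm

Final wavelength:
λ' = 6.9811 + 1.4009 = 8.3820 pm

Final energy:
E' = hc/λ' = 1239.842 / 8.3820 = 147.9172 keV

(Intermediate values are shown rounded; full precision is carried through to the final answer.)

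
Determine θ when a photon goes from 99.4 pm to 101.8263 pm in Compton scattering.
90.00°

First find the wavelength shift:
Δλ = λ' - λ = 101.8263 - 99.4 = 2.4263 pm

Using Δλ = λ_C(1 - cos θ), with λ_C = h/(m_e·c) ≈ 2.42631024 pm:
cos θ = 1 - Δλ/λ_C
cos θ = 1 - 2.4263/2.42631024
cos θ = 0.000004

θ = arccos(0.000004)
θ = 90.00°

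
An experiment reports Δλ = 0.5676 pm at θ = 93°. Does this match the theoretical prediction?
No, inconsistent

Calculate the expected shift for θ = 93°:

Δλ_expected = λ_C(1 - cos(93°))
Δλ_expected = 2.4263 × (1 - cos(93°))
Δλ_expected = 2.4263 × 1.0523
Δλ_expected = 2.5533 pm

Given shift: 0.5676 pm
Expected shift: 2.5533 pm
Difference: 1.9856 pm

The values do not match. The given shift corresponds to θ ≈ 40.0°, not 93°.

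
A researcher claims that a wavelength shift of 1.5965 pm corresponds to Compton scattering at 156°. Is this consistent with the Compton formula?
No, inconsistent

Calculate the expected shift for θ = 156°:

Δλ_expected = λ_C(1 - cos(156°))
Δλ_expected = 2.4263 × (1 - cos(156°))
Δλ_expected = 2.4263 × 1.9135
Δλ_expected = 4.6429 pm

Given shift: 1.5965 pm
Expected shift: 4.6429 pm
Difference: 3.0464 pm

The values do not match. The given shift corresponds to θ ≈ 70.0°, not 156°.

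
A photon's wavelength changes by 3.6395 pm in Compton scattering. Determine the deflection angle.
120.00°

From the Compton formula Δλ = λ_C(1 - cos θ), we can solve for θ:

cos θ = 1 - Δλ/λ_C

Given:
- Δλ = 3.6395 pm
- λ_C = h/(m_e·c) ≈ 2.42631024 pm

cos θ = 1 - 3.6395/2.42631024
cos θ = 1 - 1.500014
cos θ = -0.500014

θ = arccos(-0.500014)
θ = 120.00°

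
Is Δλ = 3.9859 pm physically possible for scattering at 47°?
No, inconsistent

Calculate the expected shift for θ = 47°:

Δλ_expected = λ_C(1 - cos(47°))
Δλ_expected = 2.4263 × (1 - cos(47°))
Δλ_expected = 2.4263 × 0.3180
Δλ_expected = 0.7716 pm

Given shift: 3.9859 pm
Expected shift: 0.7716 pm
Difference: 3.2143 pm

The values do not match. The given shift corresponds to θ ≈ 130.0°, not 47°.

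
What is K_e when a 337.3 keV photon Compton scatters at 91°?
135.5172 keV

By energy conservation: K_e = E_initial - E_final

First find the scattered photon energy:
Initial wavelength: λ = hc/E = 3.6758 pm
Compton shift: Δλ = λ_C(1 - cos(91°)) = 2.4687 pm
Final wavelength: λ' = 3.6758 + 2.4687 = 6.1444 pm
Final photon energy: E' = hc/λ' = 201.7828 keV

Electron kinetic energy:
K_e = E - E' = 337.3000 - 201.7828 = 135.5172 keV

(Intermediate values are shown rounded; full precision is carried through to the final answer.)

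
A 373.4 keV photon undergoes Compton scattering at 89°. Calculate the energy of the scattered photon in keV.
217.3492 keV

First convert energy to wavelength:
λ = hc/E, with hc ≈ 1239.842 keV·pm (i.e. 1239.842 eV·nm)

For E = 373.4 keV = 373400 eV:
λ = 1239.842 keV·pm / 373.4 keV
λ = 3.3204 pm

Calculate the Compton shift:
Δλ = λ_C(1 - cos(89°)) = 2.4263 × 0.9825
Δλ = 2.3840 pm

Final wavelength:
λ' = 3.3204 + 2.3840 = 5.7044 pm

Final energy:
E' = hc/λ' = 1239.842 / 5.7044 = 217.3492 keV

(Intermediate values are shown rounded; full precision is carried through to the final answer.)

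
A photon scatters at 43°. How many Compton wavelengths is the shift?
0.2686 λ_C

The Compton shift formula is:
Δλ = λ_C(1 - cos θ)

Dividing both sides by λ_C:
Δλ/λ_C = 1 - cos θ

For θ = 43°:
Δλ/λ_C = 1 - cos(43°)
Δλ/λ_C = 1 - 0.7314
Δλ/λ_C = 0.2686

This means the shift is 0.2686 × λ_C = 0.6518 pm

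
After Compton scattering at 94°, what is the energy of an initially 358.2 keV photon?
204.7000 keV

First convert energy to wavelength:
λ = hc/E, with hc ≈ 1239.842 keV·pm (i.e. 1239.842 eV·nm)

For E = 358.2 keV = 358200 eV:
λ = 1239.842 keV·pm / 358.2 keV
λ = 3.4613 pm

Calculate the Compton shift:
Δλ = λ_C(1 - cos(94°)) = 2.4263 × 1.0698
Δλ = 2.5956 pm

Final wavelength:
λ' = 3.4613 + 2.5956 = 6.0569 pm

Final energy:
E' = hc/λ' = 1239.842 / 6.0569 = 204.7000 keV

(Intermediate values are shown rounded; full precision is carried through to the final answer.)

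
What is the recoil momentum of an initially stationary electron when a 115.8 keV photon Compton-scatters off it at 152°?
1.0224e-22 kg·m/s

The electron is initially at rest, so by conservation of momentum:
p⃗_e = p⃗₀ − p⃗'  (incident photon momentum minus scattered photon momentum)

Photon momentum magnitudes (p = h/λ = E/c):
λ₀ = hc/E₀ = 10.7068 pm → p₀ = h/λ₀ = 6.1887e-23 kg·m/s
Δλ = λ_C(1 − cos 152°) = 4.5686 pm
λ' = 15.2754 pm → p' = h/λ' = 4.3377e-23 kg·m/s

The scattered photon makes angle θ = 152° with the incident direction, so by the law of cosines:
|p⃗_e|² = p₀² + p'² − 2p₀p'cos θ
|p⃗_e|² = (6.1887e-23)² + (4.3377e-23)² − 2·6.1887e-23·4.3377e-23·cos(152°)
|p⃗_e| = 1.0224e-22 kg·m/s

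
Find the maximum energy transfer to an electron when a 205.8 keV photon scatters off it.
91.8138 keV

Maximum energy transfer occurs at θ = 180° (backscattering).

Initial photon: E₀ = 205.8 keV → λ₀ = 6.0245 pm

Maximum Compton shift (at 180°):
Δλ_max = 2λ_C = 2 × 2.4263 = 4.8526 pm

Final wavelength:
λ' = 6.0245 + 4.8526 = 10.8771 pm

Minimum photon energy (maximum energy to electron):
E'_min = hc/λ' = 113.9862 keV

Maximum electron kinetic energy:
K_max = E₀ - E'_min = 205.8000 - 113.9862 = 91.8138 keV

(Intermediate values are shown rounded; full precision is carried through to the final answer.)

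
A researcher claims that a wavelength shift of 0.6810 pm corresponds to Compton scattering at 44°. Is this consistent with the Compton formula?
Yes, consistent

Calculate the expected shift for θ = 44°:

Δλ_expected = λ_C(1 - cos(44°))
Δλ_expected = 2.4263 × (1 - cos(44°))
Δλ_expected = 2.4263 × 0.2807
Δλ_expected = 0.6810 pm

Given shift: 0.6810 pm
Expected shift: 0.6810 pm
Difference: 0.0000 pm

The values match. This is consistent with Compton scattering at the stated angle.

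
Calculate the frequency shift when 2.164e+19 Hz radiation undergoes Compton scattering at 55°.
1.504e+18 Hz (decrease)

Convert frequency to wavelength (c = 299792458 m/s):
λ₀ = c/f₀ = 299792458/2.164e+19 = 1.3853626e-11 m = 13.8536 pm

Calculate Compton shift:
Δλ = λ_C(1 - cos(55°)) = 1.0346 pm

Final wavelength:
λ' = λ₀ + Δλ = 13.8536 + 1.0346 = 14.8883 pm

Final frequency:
f' = c/λ' = 299792458/1.4888261e-11 = 2.0136163e+19 Hz

Frequency shift (decrease):
Δf = f₀ - f' = 2.164e+19 - 2.0136163e+19 = 1.504e+18 Hz

(Intermediate values are shown rounded; full precision is carried through to the final answer.)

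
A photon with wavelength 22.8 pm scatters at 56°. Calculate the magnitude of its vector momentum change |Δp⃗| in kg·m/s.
2.6701e-23 kg·m/s

Photon momentum magnitude is p = h/λ.

Initial momentum:
p₀ = h/λ = 6.6261e-34/2.2800e-11 = 2.9062e-23 kg·m/s

After scattering:
λ' = λ + Δλ = 22.8 + 1.0695 = 23.8695 pm
p' = h/λ' = 6.6261e-34/2.3870e-11 = 2.7760e-23 kg·m/s

Momentum is a vector; the scattered photon's direction makes angle θ = 56° with the incident direction. The magnitude of the vector change Δp⃗ = p⃗₀ − p⃗' is found from the law of cosines:
|Δp⃗|² = p₀² + p'² − 2p₀p'cos θ
|Δp⃗|² = (2.9062e-23)² + (2.7760e-23)² − 2·2.9062e-23·2.7760e-23·cos(56°)
|Δp⃗| = 2.6701e-23 kg·m/s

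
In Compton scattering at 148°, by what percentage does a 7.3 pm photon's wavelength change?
61.4238%

Calculate the Compton shift:
Δλ = λ_C(1 - cos(148°))
Δλ = 2.4263 × (1 - cos(148°))
Δλ = 2.4263 × 1.8480
Δλ = 4.4839 pm

Percentage change:
(Δλ/λ₀) × 100 = (4.4839/7.3) × 100
= 61.4238%

(Intermediate values are shown rounded; full precision is carried through to the final answer.)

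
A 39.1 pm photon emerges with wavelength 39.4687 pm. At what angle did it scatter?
32.00°

First find the wavelength shift:
Δλ = λ' - λ = 39.4687 - 39.1 = 0.3687 pm

Using Δλ = λ_C(1 - cos θ), with λ_C = h/(m_e·c) ≈ 2.42631024 pm:
cos θ = 1 - Δλ/λ_C
cos θ = 1 - 0.3687/2.42631024
cos θ = 0.848041

θ = arccos(0.848041)
θ = 32.00°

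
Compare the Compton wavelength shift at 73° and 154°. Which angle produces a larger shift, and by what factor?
154° produces the larger shift by a factor of 2.683

Calculate both shifts using Δλ = λ_C(1 - cos θ):

For θ₁ = 73°:
Δλ₁ = 2.4263 × (1 - cos(73°))
Δλ₁ = 2.4263 × 0.7076
Δλ₁ = 1.7169 pm

For θ₂ = 154°:
Δλ₂ = 2.4263 × (1 - cos(154°))
Δλ₂ = 2.4263 × 1.8988
Δλ₂ = 4.6071 pm

The 154° angle produces the larger shift.
Ratio: 4.6071/1.7169 = 2.683

(Intermediate values are shown rounded; full precision is carried through to the final answer.)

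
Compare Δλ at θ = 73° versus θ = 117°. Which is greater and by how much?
117° produces the larger shift by a factor of 2.055

Calculate both shifts using Δλ = λ_C(1 - cos θ):

For θ₁ = 73°:
Δλ₁ = 2.4263 × (1 - cos(73°))
Δλ₁ = 2.4263 × 0.7076
Δλ₁ = 1.7169 pm

For θ₂ = 117°:
Δλ₂ = 2.4263 × (1 - cos(117°))
Δλ₂ = 2.4263 × 1.4540
Δλ₂ = 3.5278 pm

The 117° angle produces the larger shift.
Ratio: 3.5278/1.7169 = 2.055

(Intermediate values are shown rounded; full precision is carried through to the final answer.)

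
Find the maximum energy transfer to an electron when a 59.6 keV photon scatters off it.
11.2731 keV

Maximum energy transfer occurs at θ = 180° (backscattering).

Initial photon: E₀ = 59.6 keV → λ₀ = 20.8027 pm

Maximum Compton shift (at 180°):
Δλ_max = 2λ_C = 2 × 2.4263 = 4.8526 pm

Final wavelength:
λ' = 20.8027 + 4.8526 = 25.6553 pm

Minimum photon energy (maximum energy to electron):
E'_min = hc/λ' = 48.3269 keV

Maximum electron kinetic energy:
K_max = E₀ - E'_min = 59.6000 - 48.3269 = 11.2731 keV

(Intermediate values are shown rounded; full precision is carried through to the final answer.)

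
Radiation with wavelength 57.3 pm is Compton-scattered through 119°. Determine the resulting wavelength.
60.9026 pm

Using the Compton scattering formula:
λ' = λ + Δλ = λ + λ_C(1 - cos θ)

Given:
- Initial wavelength λ = 57.3 pm
- Scattering angle θ = 119°
- Compton wavelength λ_C ≈ 2.4263 pm

Calculate the shift:
Δλ = 2.4263 × (1 - cos(119°))
Δλ = 2.4263 × 1.4848
Δλ = 3.6026 pm

Final wavelength:
λ' = 57.3 + 3.6026 = 60.9026 pm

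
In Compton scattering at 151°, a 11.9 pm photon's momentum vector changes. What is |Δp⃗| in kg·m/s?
9.2988e-23 kg·m/s

Photon momentum magnitude is p = h/λ.

Initial momentum:
p₀ = h/λ = 6.6261e-34/1.1900e-11 = 5.5681e-23 kg·m/s

After scattering:
λ' = λ + Δλ = 11.9 + 4.5484 = 16.4484 pm
p' = h/λ' = 6.6261e-34/1.6448e-11 = 4.0284e-23 kg·m/s

Momentum is a vector; the scattered photon's direction makes angle θ = 151° with the incident direction. The magnitude of the vector change Δp⃗ = p⃗₀ − p⃗' is found from the law of cosines:
|Δp⃗|² = p₀² + p'² − 2p₀p'cos θ
|Δp⃗|² = (5.5681e-23)² + (4.0284e-23)² − 2·5.5681e-23·4.0284e-23·cos(151°)
|Δp⃗| = 9.2988e-23 kg·m/s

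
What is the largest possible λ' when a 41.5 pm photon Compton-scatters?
46.3526 pm (at θ = 180°)

The Compton shift is Δλ = λ_C(1 − cos θ).

Since cos θ ranges from −1 to 1, the factor (1 − cos θ) ranges from 0 to 2; the maximum shift occurs at θ = 180° (backscattering):
Δλ_max = 2λ_C = 2 × 2.4263 pm = 4.8526 pm

Maximum scattered wavelength:
λ'_max = λ₀ + Δλ_max = 41.5 + 4.8526 = 46.3526 pm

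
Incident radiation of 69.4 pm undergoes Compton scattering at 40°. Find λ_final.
69.9676 pm

Using the Compton scattering formula:
λ' = λ + Δλ = λ + λ_C(1 - cos θ)

Given:
- Initial wavelength λ = 69.4 pm
- Scattering angle θ = 40°
- Compton wavelength λ_C ≈ 2.4263 pm

Calculate the shift:
Δλ = 2.4263 × (1 - cos(40°))
Δλ = 2.4263 × 0.2340
Δλ = 0.5676 pm

Final wavelength:
λ' = 69.4 + 0.5676 = 69.9676 pm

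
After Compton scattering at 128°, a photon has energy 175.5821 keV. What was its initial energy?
394.6999 keV

Convert final energy to wavelength (hc ≈ 1239.842 keV·pm):
λ' = hc/E' = 1239.842 / 175.5821 = 7.0613 pm

Calculate the Compton shift:
Δλ = λ_C(1 - cos(128°))
Δλ = 2.4263 × (1 - cos(128°))
Δλ = 3.9201 pm

Initial wavelength:
λ = λ' - Δλ = 7.0613 - 3.9201 = 3.1412 pm

Initial energy:
E = hc/λ = 1239.842 / 3.1412 = 394.6999 keV

(Intermediate values are shown rounded; full precision is carried through to the final answer.)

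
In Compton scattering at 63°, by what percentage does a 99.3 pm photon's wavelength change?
1.3341%

Calculate the Compton shift:
Δλ = λ_C(1 - cos(63°))
Δλ = 2.4263 × (1 - cos(63°))
Δλ = 2.4263 × 0.5460
Δλ = 1.3248 pm

Percentage change:
(Δλ/λ₀) × 100 = (1.3248/99.3) × 100
= 1.3341%

(Intermediate values are shown rounded; full precision is carried through to the final answer.)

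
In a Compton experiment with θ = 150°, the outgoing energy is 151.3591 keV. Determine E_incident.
338.3999 keV

Convert final energy to wavelength (hc ≈ 1239.842 keV·pm):
λ' = hc/E' = 1239.842 / 151.3591 = 8.1914 pm

Calculate the Compton shift:
Δλ = λ_C(1 - cos(150°))
Δλ = 2.4263 × (1 - cos(150°))
Δλ = 4.5276 pm

Initial wavelength:
λ = λ' - Δλ = 8.1914 - 4.5276 = 3.6638 pm

Initial energy:
E = hc/λ = 1239.842 / 3.6638 = 338.3999 keV

(Intermediate values are shown rounded; full precision is carried through to the final answer.)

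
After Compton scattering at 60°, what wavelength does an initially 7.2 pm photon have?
8.4132 pm

Using the Compton formula: λ' = λ + λ_C(1 − cos θ)

For θ = 60°, cos θ = 1/2 (exact) = 0.5000, so:
1 − cos 60° = 1 − (1/2) = 0.5000

Δλ = λ_C × 0.5000 = 2.4263 × 0.5000 = 1.2132 pm

λ' = 7.2 + 1.2132 = 8.4132 pm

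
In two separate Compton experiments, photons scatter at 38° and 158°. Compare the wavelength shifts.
158° produces the larger shift by a factor of 9.091

Calculate both shifts using Δλ = λ_C(1 - cos θ):

For θ₁ = 38°:
Δλ₁ = 2.4263 × (1 - cos(38°))
Δλ₁ = 2.4263 × 0.2120
Δλ₁ = 0.5144 pm

For θ₂ = 158°:
Δλ₂ = 2.4263 × (1 - cos(158°))
Δλ₂ = 2.4263 × 1.9272
Δλ₂ = 4.6759 pm

The 158° angle produces the larger shift.
Ratio: 4.6759/0.5144 = 9.091

(Intermediate values are shown rounded; full precision is carried through to the final answer.)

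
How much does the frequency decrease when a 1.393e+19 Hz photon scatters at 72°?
1.007e+18 Hz (decrease)

Convert frequency to wavelength (c = 299792458 m/s):
λ₀ = c/f₀ = 299792458/1.393e+19 = 2.1521354e-11 m = 21.5214 pm

Calculate Compton shift:
Δλ = λ_C(1 - cos(72°)) = 1.6765 pm

Final wavelength:
λ' = λ₀ + Δλ = 21.5214 + 1.6765 = 23.1979 pm

Final frequency:
f' = c/λ' = 299792458/2.3197893e-11 = 1.2923262e+19 Hz

Frequency shift (decrease):
Δf = f₀ - f' = 1.393e+19 - 1.2923262e+19 = 1.007e+18 Hz

(Intermediate values are shown rounded; full precision is carried through to the final answer.)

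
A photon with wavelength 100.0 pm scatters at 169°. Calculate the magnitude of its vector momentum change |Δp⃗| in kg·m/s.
1.2889e-23 kg·m/s

Photon momentum magnitude is p = h/λ.

Initial momentum:
p₀ = h/λ = 6.6261e-34/1.0000e-10 = 6.6261e-24 kg·m/s

After scattering:
λ' = λ + Δλ = 100.0 + 4.8080 = 104.8080 pm
p' = h/λ' = 6.6261e-34/1.0481e-10 = 6.3221e-24 kg·m/s

Momentum is a vector; the scattered photon's direction makes angle θ = 169° with the incident direction. The magnitude of the vector change Δp⃗ = p⃗₀ − p⃗' is found from the law of cosines:
|Δp⃗|² = p₀² + p'² − 2p₀p'cos θ
|Δp⃗|² = (6.6261e-24)² + (6.3221e-24)² − 2·6.6261e-24·6.3221e-24·cos(169°)
|Δp⃗| = 1.2889e-23 kg·m/s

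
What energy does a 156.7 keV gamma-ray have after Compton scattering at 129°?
104.4919 keV

First convert energy to wavelength:
λ = hc/E, with hc ≈ 1239.842 keV·pm (i.e. 1239.842 eV·nm)

For E = 156.7 keV = 156700 eV:
λ = 1239.842 keV·pm / 156.7 keV
λ = 7.9122 pm

Calculate the Compton shift:
Δλ = λ_C(1 - cos(129°)) = 2.4263 × 1.6293
Δλ = 3.9532 pm

Final wavelength:
λ' = 7.9122 + 3.9532 = 11.8654 pm

Final energy:
E' = hc/λ' = 1239.842 / 11.8654 = 104.4919 keV

(Intermediate values are shown rounded; full precision is carried through to the final answer.)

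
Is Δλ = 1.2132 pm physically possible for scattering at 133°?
No, inconsistent

Calculate the expected shift for θ = 133°:

Δλ_expected = λ_C(1 - cos(133°))
Δλ_expected = 2.4263 × (1 - cos(133°))
Δλ_expected = 2.4263 × 1.6820
Δλ_expected = 4.0810 pm

Given shift: 1.2132 pm
Expected shift: 4.0810 pm
Difference: 2.8679 pm

The values do not match. The given shift corresponds to θ ≈ 60.0°, not 133°.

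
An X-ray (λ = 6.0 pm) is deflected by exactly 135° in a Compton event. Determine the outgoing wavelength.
10.1420 pm

Using the Compton formula: λ' = λ + λ_C(1 − cos θ)

For θ = 135°, cos θ = -√2/2 (exact) ≈ -0.7071, so:
1 − cos 135° = 1 − (-√2/2) ≈ 1.7071

Δλ = λ_C × 1.7071 = 2.4263 × 1.7071 = 4.1420 pm

λ' = 6.0 + 4.1420 = 10.1420 pm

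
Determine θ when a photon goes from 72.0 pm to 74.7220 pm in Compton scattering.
97.00°

First find the wavelength shift:
Δλ = λ' - λ = 74.7220 - 72.0 = 2.7220 pm

Using Δλ = λ_C(1 - cos θ), with λ_C = h/(m_e·c) ≈ 2.42631024 pm:
cos θ = 1 - Δλ/λ_C
cos θ = 1 - 2.7220/2.42631024
cos θ = -0.121868

θ = arccos(-0.121868)
θ = 97.00°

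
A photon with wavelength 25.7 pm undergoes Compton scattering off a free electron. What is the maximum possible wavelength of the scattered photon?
30.5526 pm (at θ = 180°)

The Compton shift is Δλ = λ_C(1 − cos θ).

Since cos θ ranges from −1 to 1, the factor (1 − cos θ) ranges from 0 to 2; the maximum shift occurs at θ = 180° (backscattering):
Δλ_max = 2λ_C = 2 × 2.4263 pm = 4.8526 pm

Maximum scattered wavelength:
λ'_max = λ₀ + Δλ_max = 25.7 + 4.8526 = 30.5526 pm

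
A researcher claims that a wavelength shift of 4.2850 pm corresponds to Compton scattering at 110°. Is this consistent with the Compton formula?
No, inconsistent

Calculate the expected shift for θ = 110°:

Δλ_expected = λ_C(1 - cos(110°))
Δλ_expected = 2.4263 × (1 - cos(110°))
Δλ_expected = 2.4263 × 1.3420
Δλ_expected = 3.2562 pm

Given shift: 4.2850 pm
Expected shift: 3.2562 pm
Difference: 1.0288 pm

The values do not match. The given shift corresponds to θ ≈ 140.0°, not 110°.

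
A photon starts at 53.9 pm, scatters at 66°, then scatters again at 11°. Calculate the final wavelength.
55.3840 pm

Apply Compton shift twice:

First scattering at θ₁ = 66°:
Δλ₁ = λ_C(1 - cos(66°))
Δλ₁ = 2.4263 × 0.5933
Δλ₁ = 1.4394 pm

After first scattering:
λ₁ = 53.9 + 1.4394 = 55.3394 pm

Second scattering at θ₂ = 11°:
Δλ₂ = λ_C(1 - cos(11°))
Δλ₂ = 2.4263 × 0.0184
Δλ₂ = 0.0446 pm

Final wavelength:
λ₂ = 55.3394 + 0.0446 = 55.3840 pm

Total shift: Δλ_total = 1.4394 + 0.0446 = 1.4840 pm

(Intermediate values are shown rounded; full precision is carried through to the final answer.)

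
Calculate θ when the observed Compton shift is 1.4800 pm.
67.04°

From the Compton formula Δλ = λ_C(1 - cos θ), we can solve for θ:

cos θ = 1 - Δλ/λ_C

Given:
- Δλ = 1.4800 pm
- λ_C = h/(m_e·c) ≈ 2.42631024 pm

cos θ = 1 - 1.4800/2.42631024
cos θ = 1 - 0.609980
cos θ = 0.390020

θ = arccos(0.390020)
θ = 67.04°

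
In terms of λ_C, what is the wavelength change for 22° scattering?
0.0728 λ_C

The Compton shift formula is:
Δλ = λ_C(1 - cos θ)

Dividing both sides by λ_C:
Δλ/λ_C = 1 - cos θ

For θ = 22°:
Δλ/λ_C = 1 - cos(22°)
Δλ/λ_C = 1 - 0.9272
Δλ/λ_C = 0.0728

This means the shift is 0.0728 × λ_C = 0.1767 pm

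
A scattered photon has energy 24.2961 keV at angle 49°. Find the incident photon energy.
24.7000 keV

Convert final energy to wavelength (hc ≈ 1239.842 keV·pm):
λ' = hc/E' = 1239.842 / 24.2961 = 51.0305 pm

Calculate the Compton shift:
Δλ = λ_C(1 - cos(49°))
Δλ = 2.4263 × (1 - cos(49°))
Δλ = 0.8345 pm

Initial wavelength:
λ = λ' - Δλ = 51.0305 - 0.8345 = 50.1960 pm

Initial energy:
E = hc/λ = 1239.842 / 50.1960 = 24.7000 keV

(Intermediate values are shown rounded; full precision is carried through to the final answer.)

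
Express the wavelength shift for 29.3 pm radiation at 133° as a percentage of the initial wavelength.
13.9285%

Calculate the Compton shift:
Δλ = λ_C(1 - cos(133°))
Δλ = 2.4263 × (1 - cos(133°))
Δλ = 2.4263 × 1.6820
Δλ = 4.0810 pm

Percentage change:
(Δλ/λ₀) × 100 = (4.0810/29.3) × 100
= 13.9285%

(Intermediate values are shown rounded; full precision is carried through to the final answer.)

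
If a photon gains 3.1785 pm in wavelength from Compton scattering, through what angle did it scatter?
108.06°

From the Compton formula Δλ = λ_C(1 - cos θ), we can solve for θ:

cos θ = 1 - Δλ/λ_C

Given:
- Δλ = 3.1785 pm
- λ_C = h/(m_e·c) ≈ 2.42631024 pm

cos θ = 1 - 3.1785/2.42631024
cos θ = 1 - 1.310014
cos θ = -0.310014

θ = arccos(-0.310014)
θ = 108.06°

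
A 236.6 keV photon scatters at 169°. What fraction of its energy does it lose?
0.4785 (or 47.85%)

Calculate initial and final photon energies:

Initial: E₀ = 236.6 keV → λ₀ = 5.2402 pm
Compton shift: Δλ = 4.8080 pm
Final wavelength: λ' = 10.0483 pm
Final energy: E' = 123.3884 keV

Fractional energy loss:
(E₀ - E')/E₀ = (236.6000 - 123.3884)/236.6000
= 113.2116/236.6000
= 0.4785
= 47.85%

(Intermediate values are shown rounded; full precision is carried through to the final answer.)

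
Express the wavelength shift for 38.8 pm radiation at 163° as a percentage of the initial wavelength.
12.2335%

Calculate the Compton shift:
Δλ = λ_C(1 - cos(163°))
Δλ = 2.4263 × (1 - cos(163°))
Δλ = 2.4263 × 1.9563
Δλ = 4.7466 pm

Percentage change:
(Δλ/λ₀) × 100 = (4.7466/38.8) × 100
= 12.2335%

(Intermediate values are shown rounded; full precision is carried through to the final answer.)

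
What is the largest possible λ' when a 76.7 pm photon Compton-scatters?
81.5526 pm (at θ = 180°)

The Compton shift is Δλ = λ_C(1 − cos θ).

Since cos θ ranges from −1 to 1, the factor (1 − cos θ) ranges from 0 to 2; the maximum shift occurs at θ = 180° (backscattering):
Δλ_max = 2λ_C = 2 × 2.4263 pm = 4.8526 pm

Maximum scattered wavelength:
λ'_max = λ₀ + Δλ_max = 76.7 + 4.8526 = 81.5526 pm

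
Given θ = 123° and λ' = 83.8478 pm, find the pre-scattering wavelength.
80.1000 pm

From λ' = λ + Δλ, we have λ = λ' - Δλ

First calculate the Compton shift:
Δλ = λ_C(1 - cos θ)
Δλ = 2.4263 × (1 - cos(123°))
Δλ = 2.4263 × 1.5446
Δλ = 3.7478 pm

Initial wavelength:
λ = λ' - Δλ
λ = 83.8478 - 3.7478
λ = 80.1000 pm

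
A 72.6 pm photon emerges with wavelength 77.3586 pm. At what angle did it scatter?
164.00°

First find the wavelength shift:
Δλ = λ' - λ = 77.3586 - 72.6 = 4.7586 pm

Using Δλ = λ_C(1 - cos θ), with λ_C = h/(m_e·c) ≈ 2.42631024 pm:
cos θ = 1 - Δλ/λ_C
cos θ = 1 - 4.7586/2.42631024
cos θ = -0.961250

θ = arccos(-0.961250)
θ = 164.00°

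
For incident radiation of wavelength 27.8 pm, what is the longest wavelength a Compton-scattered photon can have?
32.6526 pm (at θ = 180°)

The Compton shift is Δλ = λ_C(1 − cos θ).

Since cos θ ranges from −1 to 1, the factor (1 − cos θ) ranges from 0 to 2; the maximum shift occurs at θ = 180° (backscattering):
Δλ_max = 2λ_C = 2 × 2.4263 pm = 4.8526 pm

Maximum scattered wavelength:
λ'_max = λ₀ + Δλ_max = 27.8 + 4.8526 = 32.6526 pm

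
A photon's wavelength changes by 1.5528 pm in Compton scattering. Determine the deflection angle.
68.90°

From the Compton formula Δλ = λ_C(1 - cos θ), we can solve for θ:

cos θ = 1 - Δλ/λ_C

Given:
- Δλ = 1.5528 pm
- λ_C = h/(m_e·c) ≈ 2.42631024 pm

cos θ = 1 - 1.5528/2.42631024
cos θ = 1 - 0.639984
cos θ = 0.360016

θ = arccos(0.360016)
θ = 68.90°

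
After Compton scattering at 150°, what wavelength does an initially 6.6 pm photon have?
11.1276 pm

Using the Compton formula: λ' = λ + λ_C(1 − cos θ)

For θ = 150°, cos θ = -√3/2 (exact) ≈ -0.8660, so:
1 − cos 150° = 1 − (-√3/2) ≈ 1.8660

Δλ = λ_C × 1.8660 = 2.4263 × 1.8660 = 4.5276 pm

λ' = 6.6 + 4.5276 = 11.1276 pm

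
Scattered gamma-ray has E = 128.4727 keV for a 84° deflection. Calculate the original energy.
165.8001 keV

Convert final energy to wavelength (hc ≈ 1239.842 keV·pm):
λ' = hc/E' = 1239.842 / 128.4727 = 9.6506 pm

Calculate the Compton shift:
Δλ = λ_C(1 - cos(84°))
Δλ = 2.4263 × (1 - cos(84°))
Δλ = 2.1727 pm

Initial wavelength:
λ = λ' - Δλ = 9.6506 - 2.1727 = 7.4779 pm

Initial energy:
E = hc/λ = 1239.842 / 7.4779 = 165.8001 keV

(Intermediate values are shown rounded; full precision is carried through to the final answer.)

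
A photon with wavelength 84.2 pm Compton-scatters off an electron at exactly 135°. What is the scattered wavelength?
88.3420 pm

Using the Compton formula: λ' = λ + λ_C(1 − cos θ)

For θ = 135°, cos θ = -√2/2 (exact) ≈ -0.7071, so:
1 − cos 135° = 1 − (-√2/2) ≈ 1.7071

Δλ = λ_C × 1.7071 = 2.4263 × 1.7071 = 4.1420 pm

λ' = 84.2 + 4.1420 = 88.3420 pm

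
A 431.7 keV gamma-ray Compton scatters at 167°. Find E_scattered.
161.8079 keV

First convert energy to wavelength:
λ = hc/E, with hc ≈ 1239.842 keV·pm (i.e. 1239.842 eV·nm)

For E = 431.7 keV = 431700 eV:
λ = 1239.842 keV·pm / 431.7 keV
λ = 2.8720 pm

Calculate the Compton shift:
Δλ = λ_C(1 - cos(167°)) = 2.4263 × 1.9744
Δλ = 4.7904 pm

Final wavelength:
λ' = 2.8720 + 4.7904 = 7.6624 pm

Final energy:
E' = hc/λ' = 1239.842 / 7.6624 = 161.8079 keV

(Intermediate values are shown rounded; full precision is carried through to the final answer.)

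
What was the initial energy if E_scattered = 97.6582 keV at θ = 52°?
105.4000 keV

Convert final energy to wavelength (hc ≈ 1239.842 keV·pm):
λ' = hc/E' = 1239.842 / 97.6582 = 12.6957 pm

Calculate the Compton shift:
Δλ = λ_C(1 - cos(52°))
Δλ = 2.4263 × (1 - cos(52°))
Δλ = 0.9325 pm

Initial wavelength:
λ = λ' - Δλ = 12.6957 - 0.9325 = 11.7632 pm

Initial energy:
E = hc/λ = 1239.842 / 11.7632 = 105.4000 keV

(Intermediate values are shown rounded; full precision is carried through to the final answer.)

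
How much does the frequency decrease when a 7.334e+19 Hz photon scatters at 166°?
3.953e+19 Hz (decrease)

Convert frequency to wavelength (c = 299792458 m/s):
λ₀ = c/f₀ = 299792458/7.334e+19 = 4.0877074e-12 m = 4.0877 pm

Calculate Compton shift:
Δλ = λ_C(1 - cos(166°)) = 4.7805 pm

Final wavelength:
λ' = λ₀ + Δλ = 4.0877 + 4.7805 = 8.8683 pm

Final frequency:
f' = c/λ' = 299792458/8.8682561e-12 = 3.3805120e+19 Hz

Frequency shift (decrease):
Δf = f₀ - f' = 7.334e+19 - 3.3805120e+19 = 3.953e+19 Hz

(Intermediate values are shown rounded; full precision is carried through to the final answer.)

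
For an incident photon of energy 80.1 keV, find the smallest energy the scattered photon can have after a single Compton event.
60.9819 keV (at θ = 180°)

The scattered photon has minimum energy when its wavelength is maximum, i.e., when the Compton shift Δλ = λ_C(1 − cos θ) is maximum. This occurs at θ = 180° (backscattering), giving Δλ_max = 2λ_C = 4.8526 pm.

Initial wavelength: λ₀ = hc/E₀ = 15.4787 pm
Maximum final wavelength: λ'_max = λ₀ + 2λ_C = 15.4787 + 4.8526 = 20.3313 pm
Minimum final energy: E'_min = hc/λ'_max = 60.9819 keV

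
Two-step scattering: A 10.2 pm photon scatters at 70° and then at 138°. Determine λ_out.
16.0259 pm

Apply Compton shift twice:

First scattering at θ₁ = 70°:
Δλ₁ = λ_C(1 - cos(70°))
Δλ₁ = 2.4263 × 0.6580
Δλ₁ = 1.5965 pm

After first scattering:
λ₁ = 10.2 + 1.5965 = 11.7965 pm

Second scattering at θ₂ = 138°:
Δλ₂ = λ_C(1 - cos(138°))
Δλ₂ = 2.4263 × 1.7431
Δλ₂ = 4.2294 pm

Final wavelength:
λ₂ = 11.7965 + 4.2294 = 16.0259 pm

Total shift: Δλ_total = 1.5965 + 4.2294 = 5.8259 pm

(Intermediate values are shown rounded; full precision is carried through to the final answer.)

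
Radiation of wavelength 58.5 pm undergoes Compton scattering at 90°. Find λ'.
60.9263 pm

Using the Compton formula: λ' = λ + λ_C(1 − cos θ)

For θ = 90°, cos θ = 0 (exact) = 0.0000, so:
1 − cos 90° = 1 − (0) = 1.0000

Δλ = λ_C × 1.0000 = 2.4263 × 1.0000 = 2.4263 pm

λ' = 58.5 + 2.4263 = 60.9263 pm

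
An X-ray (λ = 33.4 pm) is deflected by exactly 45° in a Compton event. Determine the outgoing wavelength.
34.1106 pm

Using the Compton formula: λ' = λ + λ_C(1 − cos θ)

For θ = 45°, cos θ = √2/2 (exact) ≈ 0.7071, so:
1 − cos 45° = 1 − (√2/2) ≈ 0.2929

Δλ = λ_C × 0.2929 = 2.4263 × 0.2929 = 0.7106 pm

λ' = 33.4 + 0.7106 = 34.1106 pm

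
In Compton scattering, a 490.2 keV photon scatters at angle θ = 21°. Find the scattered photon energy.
460.8372 keV

First convert energy to wavelength:
λ = hc/E, with hc ≈ 1239.842 keV·pm (i.e. 1239.842 eV·nm)

For E = 490.2 keV = 490200 eV:
λ = 1239.842 keV·pm / 490.2 keV
λ = 2.5293 pm

Calculate the Compton shift:
Δλ = λ_C(1 - cos(21°)) = 2.4263 × 0.0664
Δλ = 0.1612 pm

Final wavelength:
λ' = 2.5293 + 0.1612 = 2.6904 pm

Final energy:
E' = hc/λ' = 1239.842 / 2.6904 = 460.8372 keV

(Intermediate values are shown rounded; full precision is carried through to the final answer.)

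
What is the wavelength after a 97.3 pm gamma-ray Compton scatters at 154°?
101.9071 pm

Using the Compton scattering formula:
λ' = λ + Δλ = λ + λ_C(1 - cos θ)

Given:
- Initial wavelength λ = 97.3 pm
- Scattering angle θ = 154°
- Compton wavelength λ_C ≈ 2.4263 pm

Calculate the shift:
Δλ = 2.4263 × (1 - cos(154°))
Δλ = 2.4263 × 1.8988
Δλ = 4.6071 pm

Final wavelength:
λ' = 97.3 + 4.6071 = 101.9071 pm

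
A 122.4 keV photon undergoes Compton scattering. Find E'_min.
82.7552 keV (at θ = 180°)

The scattered photon has minimum energy when its wavelength is maximum, i.e., when the Compton shift Δλ = λ_C(1 − cos θ) is maximum. This occurs at θ = 180° (backscattering), giving Δλ_max = 2λ_C = 4.8526 pm.

Initial wavelength: λ₀ = hc/E₀ = 10.1294 pm
Maximum final wavelength: λ'_max = λ₀ + 2λ_C = 10.1294 + 4.8526 = 14.9820 pm
Minimum final energy: E'_min = hc/λ'_max = 82.7552 keV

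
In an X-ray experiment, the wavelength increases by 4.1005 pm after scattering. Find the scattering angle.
133.63°

From the Compton formula Δλ = λ_C(1 - cos θ), we can solve for θ:

cos θ = 1 - Δλ/λ_C

Given:
- Δλ = 4.1005 pm
- λ_C = h/(m_e·c) ≈ 2.42631024 pm

cos θ = 1 - 4.1005/2.42631024
cos θ = 1 - 1.690015
cos θ = -0.690015

θ = arccos(-0.690015)
θ = 133.63°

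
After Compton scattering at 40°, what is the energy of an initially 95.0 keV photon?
91.0402 keV

First convert energy to wavelength:
λ = hc/E, with hc ≈ 1239.842 keV·pm (i.e. 1239.842 eV·nm)

For E = 95.0 keV = 95000 eV:
λ = 1239.842 keV·pm / 95.0 keV
λ = 13.0510 pm

Calculate the Compton shift:
Δλ = λ_C(1 - cos(40°)) = 2.4263 × 0.2340
Δλ = 0.5676 pm

Final wavelength:
λ' = 13.0510 + 0.5676 = 13.6186 pm

Final energy:
E' = hc/λ' = 1239.842 / 13.6186 = 91.0402 keV

(Intermediate values are shown rounded; full precision is carried through to the final answer.)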